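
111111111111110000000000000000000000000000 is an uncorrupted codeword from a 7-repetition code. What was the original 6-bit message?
Split into 7-bit blocks: 1111111 1111111 0000000 0000000 0000000 0000000
Data = 110000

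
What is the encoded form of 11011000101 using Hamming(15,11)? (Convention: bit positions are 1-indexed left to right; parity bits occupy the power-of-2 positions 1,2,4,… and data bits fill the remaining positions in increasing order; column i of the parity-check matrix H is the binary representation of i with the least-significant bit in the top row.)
Codeword c = d · G (mod 2), d = 11011000101:
  c[0] = d·G[:,0] = (11011000101)·(11011010101) mod 2 = 1+1+0+1+1+0+0+0+1+0+1 mod 2 = 0
  c[1] = d·G[:,1] = (11011000101)·(10110110011) mod 2 = 1+0+0+1+0+0+0+0+0+0+1 mod 2 = 1
  c[2] = d·G[:,2] = (11011000101)·(10000000000) mod 2 = 1+0+0+0+0+0+0+0+0+0+0 mod 2 = 1
  c[3] = d·G[:,3] = (11011000101)·(01110001111) mod 2 = 0+1+0+1+0+0+0+0+1+0+1 mod 2 = 0
  c[4] = d·G[:,4] = (11011000101)·(01000000000) mod 2 = 0+1+0+0+0+0+0+0+0+0+0 mod 2 = 1
  c[5] = d·G[:,5] = (11011000101)·(00100000000) mod 2 = 0+0+0+0+0+0+0+0+0+0+0 mod 2 = 0
  c[6] = d·G[:,6] = (11011000101)·(00010000000) mod 2 = 0+0+0+1+0+0+0+0+0+0+0 mod 2 = 1
  c[7] = d·G[:,7] = (11011000101)·(00001111111) mod 2 = 0+0+0+0+1+0+0+0+1+0+1 mod 2 = 1
  c[8] = d·G[:,8] = (11011000101)·(00001000000) mod 2 = 0+0+0+0+1+0+0+0+0+0+0 mod 2 = 1
  c[9] = d·G[:,9] = (11011000101)·(00000100000) mod 2 = 0+0+0+0+0+0+0+0+0+0+0 mod 2 = 0
  c[10] = d·G[:,10] = (11011000101)·(00000010000) mod 2 = 0+0+0+0+0+0+0+0+0+0+0 mod 2 = 0
  c[11] = d·G[:,11] = (11011000101)·(00000001000) mod 2 = 0+0+0+0+0+0+0+0+0+0+0 mod 2 = 0
  c[12] = d·G[:,12] = (11011000101)·(00000000100) mod 2 = 0+0+0+0+0+0+0+0+1+0+0 mod 2 = 1
  c[13] = d·G[:,13] = (11011000101)·(00000000010) mod 2 = 0+0+0+0+0+0+0+0+0+0+0 mod 2 = 0
  c[14] = d·G[:,14] = (11011000101)·(00000000001) mod 2 = 0+0+0+0+0+0+0+0+0+0+1 mod 2 = 1
Codeword = 011010111000101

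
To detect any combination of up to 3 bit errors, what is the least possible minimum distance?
Detecting e errors requires d_min ≥ e + 1 = 3 + 1 = 4.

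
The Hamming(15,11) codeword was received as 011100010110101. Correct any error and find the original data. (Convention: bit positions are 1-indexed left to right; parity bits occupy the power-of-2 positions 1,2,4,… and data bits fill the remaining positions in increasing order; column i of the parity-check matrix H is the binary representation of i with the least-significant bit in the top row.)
Syndrome s = H · r^T (mod 2), r = 011100010110101:
  s[0] = (101010101010101)·(011100010110101) mod 2 = 0+0+1+0+0+0+0+0+0+0+1+0+1+0+1 mod 2 = 0
  s[1] = (011001100110011)·(011100010110101) mod 2 = 0+1+1+0+0+0+0+0+0+1+1+0+0+0+1 mod 2 = 1
  s[2] = (000111100001111)·(011100010110101) mod 2 = 0+0+0+1+0+0+0+0+0+0+0+0+1+0+1 mod 2 = 1
  s[3] = (000000011111111)·(011100010110101) mod 2 = 0+0+0+0+0+0+0+1+0+1+1+0+1+0+1 mod 2 = 1
Syndrome = 0111
Column 14 of H equals this syndrome → error at bit 14 (1-indexed).
Flip bit 14: 011100010110101 → 011100010110111
Extract data bits at positions {3,5,6,7,9,10,11,12,13,14,15}: 10000110111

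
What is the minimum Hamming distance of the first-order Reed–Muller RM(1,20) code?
d_min = 524288 (RM(1,20) has length 1048576 and minimum distance 2^(m−1) = 524288).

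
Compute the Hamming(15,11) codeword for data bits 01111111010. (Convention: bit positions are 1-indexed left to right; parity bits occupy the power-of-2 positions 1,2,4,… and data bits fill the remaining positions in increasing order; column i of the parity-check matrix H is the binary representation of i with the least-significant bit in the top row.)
Codeword c = d · G (mod 2), d = 01111111010:
  c[0] = d·G[:,0] = (01111111010)·(11011010101) mod 2 = 0+1+0+1+1+0+1+0+0+0+0 mod 2 = 0
  c[1] = d·G[:,1] = (01111111010)·(10110110011) mod 2 = 0+0+1+1+0+1+1+0+0+1+0 mod 2 = 1
  c[2] = d·G[:,2] = (01111111010)·(10000000000) mod 2 = 0+0+0+0+0+0+0+0+0+0+0 mod 2 = 0
  c[3] = d·G[:,3] = (01111111010)·(01110001111) mod 2 = 0+1+1+1+0+0+0+1+0+1+0 mod 2 = 1
  c[4] = d·G[:,4] = (01111111010)·(01000000000) mod 2 = 0+1+0+0+0+0+0+0+0+0+0 mod 2 = 1
  c[5] = d·G[:,5] = (01111111010)·(00100000000) mod 2 = 0+0+1+0+0+0+0+0+0+0+0 mod 2 = 1
  c[6] = d·G[:,6] = (01111111010)·(00010000000) mod 2 = 0+0+0+1+0+0+0+0+0+0+0 mod 2 = 1
  c[7] = d·G[:,7] = (01111111010)·(00001111111) mod 2 = 0+0+0+0+1+1+1+1+0+1+0 mod 2 = 1
  c[8] = d·G[:,8] = (01111111010)·(00001000000) mod 2 = 0+0+0+0+1+0+0+0+0+0+0 mod 2 = 1
  c[9] = d·G[:,9] = (01111111010)·(00000100000) mod 2 = 0+0+0+0+0+1+0+0+0+0+0 mod 2 = 1
  c[10] = d·G[:,10] = (01111111010)·(00000010000) mod 2 = 0+0+0+0+0+0+1+0+0+0+0 mod 2 = 1
  c[11] = d·G[:,11] = (01111111010)·(00000001000) mod 2 = 0+0+0+0+0+0+0+1+0+0+0 mod 2 = 1
  c[12] = d·G[:,12] = (01111111010)·(00000000100) mod 2 = 0+0+0+0+0+0+0+0+0+0+0 mod 2 = 0
  c[13] = d·G[:,13] = (01111111010)·(00000000010) mod 2 = 0+0+0+0+0+0+0+0+0+1+0 mod 2 = 1
  c[14] = d·G[:,14] = (01111111010)·(00000000001) mod 2 = 0+0+0+0+0+0+0+0+0+0+0 mod 2 = 0
Codeword = 010111111111010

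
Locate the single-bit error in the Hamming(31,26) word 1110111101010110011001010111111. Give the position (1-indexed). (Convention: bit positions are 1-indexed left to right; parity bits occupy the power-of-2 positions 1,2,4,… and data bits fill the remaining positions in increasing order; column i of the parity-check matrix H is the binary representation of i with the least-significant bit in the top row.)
Syndrome s = H · r^T (mod 2), r = 1110111101010110011001010111111:
  s[0] = (1010101010101010101010101010101)·(1110111101010110011001010111111) mod 2 = 1+0+1+0+1+0+1+0+0+0+0+0+0+0+1+0+0+0+1+0+0+0+0+0+0+0+1+0+1+0+1 mod 2 = 1
  s[1] = (0110011001100110011001100110011)·(1110111101010110011001010111111) mod 2 = 0+1+1+0+0+1+1+0+0+1+0+0+0+1+1+0+0+1+1+0+0+1+0+0+0+1+1+0+0+1+1 mod 2 = 0
  s[2] = (0001111000011110000111100001111)·(1110111101010110011001010111111) mod 2 = 0+0+0+0+1+1+1+0+0+0+0+1+0+1+1+0+0+0+0+0+0+1+0+0+0+0+0+1+1+1+1 mod 2 = 1
  s[3] = (0000000111111110000000011111111)·(1110111101010110011001010111111) mod 2 = 0+0+0+0+0+0+0+1+0+1+0+1+0+1+1+0+0+0+0+0+0+0+0+1+0+1+1+1+1+1+1 mod 2 = 0
  s[4] = (0000000000000001111111111111111)·(1110111101010110011001010111111) mod 2 = 0+0+0+0+0+0+0+0+0+0+0+0+0+0+0+0+0+1+1+0+0+1+0+1+0+1+1+1+1+1+1 mod 2 = 0
Syndrome = 10100
Column i of H is the binary representation of i, so the syndrome is the binary index of the flipped bit.
Read s = 10100 with s[0] as LSB: 1·2^0 + 0·2^1 + 1·2^2 + 0·2^3 + 0·2^4 = 5.
Error is at bit position 5.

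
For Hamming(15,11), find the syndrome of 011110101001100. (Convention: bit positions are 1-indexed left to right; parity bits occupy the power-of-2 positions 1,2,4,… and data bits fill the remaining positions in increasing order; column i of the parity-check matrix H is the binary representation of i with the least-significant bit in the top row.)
Syndrome s = H · r^T (mod 2), r = 011110101001100:
  s[0] = (101010101010101)·(011110101001100) mod 2 = 0+0+1+0+1+0+1+0+1+0+0+0+1+0+0 mod 2 = 1
  s[1] = (011001100110011)·(011110101001100) mod 2 = 0+1+1+0+0+0+1+0+0+0+0+0+0+0+0 mod 2 = 1
  s[2] = (000111100001111)·(011110101001100) mod 2 = 0+0+0+1+1+0+1+0+0+0+0+1+1+0+0 mod 2 = 1
  s[3] = (000000011111111)·(011110101001100) mod 2 = 0+0+0+0+0+0+0+0+1+0+0+1+1+0+0 mod 2 = 1
Syndrome = 1111
Non-zero syndrome: error at position 15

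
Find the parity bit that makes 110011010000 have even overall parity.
Sum of data bits: 1+1+0+0+1+1+0+1+0+0+0+0 = 5.
5 mod 2 = 1, so parity bit = 1.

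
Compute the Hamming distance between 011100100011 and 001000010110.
XOR = 010100110101, count of 1s = 6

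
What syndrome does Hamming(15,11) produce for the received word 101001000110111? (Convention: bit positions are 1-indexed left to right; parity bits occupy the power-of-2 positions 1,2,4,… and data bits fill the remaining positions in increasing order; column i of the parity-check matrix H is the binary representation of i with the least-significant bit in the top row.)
Syndrome s = H · r^T (mod 2), r = 101001000110111:
  s[0] = (101010101010101)·(101001000110111) mod 2 = 1+0+1+0+0+0+0+0+0+0+1+0+1+0+1 mod 2 = 1
  s[1] = (011001100110011)·(101001000110111) mod 2 = 0+0+1+0+0+1+0+0+0+1+1+0+0+1+1 mod 2 = 0
  s[2] = (000111100001111)·(101001000110111) mod 2 = 0+0+0+0+0+1+0+0+0+0+0+0+1+1+1 mod 2 = 0
  s[3] = (000000011111111)·(101001000110111) mod 2 = 0+0+0+0+0+0+0+0+0+1+1+0+1+1+1 mod 2 = 1
Syndrome = 1001
Non-zero syndrome: error at position 9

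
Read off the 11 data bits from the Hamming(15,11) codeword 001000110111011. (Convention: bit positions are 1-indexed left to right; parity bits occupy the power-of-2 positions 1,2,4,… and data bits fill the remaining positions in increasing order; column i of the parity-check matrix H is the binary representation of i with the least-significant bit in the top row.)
Parity bits occupy power-of-2 positions; data bits are at positions {3,5,6,7,9,10,11,12,13,14,15} (1-indexed).
Extract: c[3]=1 c[5]=0 c[6]=0 c[7]=1 c[9]=0 c[10]=1 c[11]=1 c[12]=1 c[13]=0 c[14]=1 c[15]=1
Data = 10010111011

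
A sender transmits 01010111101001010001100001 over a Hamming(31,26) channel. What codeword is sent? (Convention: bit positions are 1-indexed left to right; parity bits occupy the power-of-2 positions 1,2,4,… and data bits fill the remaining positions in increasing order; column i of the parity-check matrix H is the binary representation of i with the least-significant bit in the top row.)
Codeword c = d · G (mod 2), d = 01010111101001010001100001:
  c[0] = d·G[:,0] = (01010111101001010001100001)·(11011010101101010101010101) mod 2 = 0+1+0+1+0+0+1+0+1+0+1+0+0+1+0+1+0+0+0+1+0+0+0+0+0+1 mod 2 = 1
  c[1] = d·G[:,1] = (01010111101001010001100001)·(10110110011011001100110011) mod 2 = 0+0+0+1+0+1+1+0+0+0+1+0+0+1+0+0+0+0+0+0+1+0+0+0+0+1 mod 2 = 1
  c[2] = d·G[:,2] = (01010111101001010001100001)·(10000000000000000000000000) mod 2 = 0+0+0+0+0+0+0+0+0+0+0+0+0+0+0+0+0+0+0+0+0+0+0+0+0+0 mod 2 = 0
  c[3] = d·G[:,3] = (01010111101001010001100001)·(01110001111000111100001111) mod 2 = 0+1+0+1+0+0+0+1+1+0+1+0+0+0+0+1+0+0+0+0+0+0+0+0+0+1 mod 2 = 1
  c[4] = d·G[:,4] = (01010111101001010001100001)·(01000000000000000000000000) mod 2 = 0+1+0+0+0+0+0+0+0+0+0+0+0+0+0+0+0+0+0+0+0+0+0+0+0+0 mod 2 = 1
  c[5] = d·G[:,5] = (01010111101001010001100001)·(00100000000000000000000000) mod 2 = 0+0+0+0+0+0+0+0+0+0+0+0+0+0+0+0+0+0+0+0+0+0+0+0+0+0 mod 2 = 0
  c[6] = d·G[:,6] = (01010111101001010001100001)·(00010000000000000000000000) mod 2 = 0+0+0+1+0+0+0+0+0+0+0+0+0+0+0+0+0+0+0+0+0+0+0+0+0+0 mod 2 = 1
  c[7] = d·G[:,7] = (01010111101001010001100001)·(00001111111000000011111111) mod 2 = 0+0+0+0+0+1+1+1+1+0+1+0+0+0+0+0+0+0+0+1+1+0+0+0+0+1 mod 2 = 0
  c[8] = d·G[:,8] = (01010111101001010001100001)·(00001000000000000000000000) mod 2 = 0+0+0+0+0+0+0+0+0+0+0+0+0+0+0+0+0+0+0+0+0+0+0+0+0+0 mod 2 = 0
  c[9] = d·G[:,9] = (01010111101001010001100001)·(00000100000000000000000000) mod 2 = 0+0+0+0+0+1+0+0+0+0+0+0+0+0+0+0+0+0+0+0+0+0+0+0+0+0 mod 2 = 1
  c[10] = d·G[:,10] = (01010111101001010001100001)·(00000010000000000000000000) mod 2 = 0+0+0+0+0+0+1+0+0+0+0+0+0+0+0+0+0+0+0+0+0+0+0+0+0+0 mod 2 = 1
  c[11] = d·G[:,11] = (01010111101001010001100001)·(00000001000000000000000000) mod 2 = 0+0+0+0+0+0+0+1+0+0+0+0+0+0+0+0+0+0+0+0+0+0+0+0+0+0 mod 2 = 1
  c[12] = d·G[:,12] = (01010111101001010001100001)·(00000000100000000000000000) mod 2 = 0+0+0+0+0+0+0+0+1+0+0+0+0+0+0+0+0+0+0+0+0+0+0+0+0+0 mod 2 = 1
  c[13] = d·G[:,13] = (01010111101001010001100001)·(00000000010000000000000000) mod 2 = 0+0+0+0+0+0+0+0+0+0+0+0+0+0+0+0+0+0+0+0+0+0+0+0+0+0 mod 2 = 0
  c[14] = d·G[:,14] = (01010111101001010001100001)·(00000000001000000000000000) mod 2 = 0+0+0+0+0+0+0+0+0+0+1+0+0+0+0+0+0+0+0+0+0+0+0+0+0+0 mod 2 = 1
  c[15] = d·G[:,15] = (01010111101001010001100001)·(00000000000111111111111111) mod 2 = 0+0+0+0+0+0+0+0+0+0+0+0+0+1+0+1+0+0+0+1+1+0+0+0+0+1 mod 2 = 1
  c[16] = d·G[:,16] = (01010111101001010001100001)·(00000000000100000000000000) mod 2 = 0+0+0+0+0+0+0+0+0+0+0+0+0+0+0+0+0+0+0+0+0+0+0+0+0+0 mod 2 = 0
  c[17] = d·G[:,17] = (01010111101001010001100001)·(00000000000010000000000000) mod 2 = 0+0+0+0+0+0+0+0+0+0+0+0+0+0+0+0+0+0+0+0+0+0+0+0+0+0 mod 2 = 0
  c[18] = d·G[:,18] = (01010111101001010001100001)·(00000000000001000000000000) mod 2 = 0+0+0+0+0+0+0+0+0+0+0+0+0+1+0+0+0+0+0+0+0+0+0+0+0+0 mod 2 = 1
  c[19] = d·G[:,19] = (01010111101001010001100001)·(00000000000000100000000000) mod 2 = 0+0+0+0+0+0+0+0+0+0+0+0+0+0+0+0+0+0+0+0+0+0+0+0+0+0 mod 2 = 0
  c[20] = d·G[:,20] = (01010111101001010001100001)·(00000000000000010000000000) mod 2 = 0+0+0+0+0+0+0+0+0+0+0+0+0+0+0+1+0+0+0+0+0+0+0+0+0+0 mod 2 = 1
  c[21] = d·G[:,21] = (01010111101001010001100001)·(00000000000000001000000000) mod 2 = 0+0+0+0+0+0+0+0+0+0+0+0+0+0+0+0+0+0+0+0+0+0+0+0+0+0 mod 2 = 0
  c[22] = d·G[:,22] = (01010111101001010001100001)·(00000000000000000100000000) mod 2 = 0+0+0+0+0+0+0+0+0+0+0+0+0+0+0+0+0+0+0+0+0+0+0+0+0+0 mod 2 = 0
  c[23] = d·G[:,23] = (01010111101001010001100001)·(00000000000000000010000000) mod 2 = 0+0+0+0+0+0+0+0+0+0+0+0+0+0+0+0+0+0+0+0+0+0+0+0+0+0 mod 2 = 0
  c[24] = d·G[:,24] = (01010111101001010001100001)·(00000000000000000001000000) mod 2 = 0+0+0+0+0+0+0+0+0+0+0+0+0+0+0+0+0+0+0+1+0+0+0+0+0+0 mod 2 = 1
  c[25] = d·G[:,25] = (01010111101001010001100001)·(00000000000000000000100000) mod 2 = 0+0+0+0+0+0+0+0+0+0+0+0+0+0+0+0+0+0+0+0+1+0+0+0+0+0 mod 2 = 1
  c[26] = d·G[:,26] = (01010111101001010001100001)·(00000000000000000000010000) mod 2 = 0+0+0+0+0+0+0+0+0+0+0+0+0+0+0+0+0+0+0+0+0+0+0+0+0+0 mod 2 = 0
  c[27] = d·G[:,27] = (01010111101001010001100001)·(00000000000000000000001000) mod 2 = 0+0+0+0+0+0+0+0+0+0+0+0+0+0+0+0+0+0+0+0+0+0+0+0+0+0 mod 2 = 0
  c[28] = d·G[:,28] = (01010111101001010001100001)·(00000000000000000000000100) mod 2 = 0+0+0+0+0+0+0+0+0+0+0+0+0+0+0+0+0+0+0+0+0+0+0+0+0+0 mod 2 = 0
  c[29] = d·G[:,29] = (01010111101001010001100001)·(00000000000000000000000010) mod 2 = 0+0+0+0+0+0+0+0+0+0+0+0+0+0+0+0+0+0+0+0+0+0+0+0+0+0 mod 2 = 0
  c[30] = d·G[:,30] = (01010111101001010001100001)·(00000000000000000000000001) mod 2 = 0+0+0+0+0+0+0+0+0+0+0+0+0+0+0+0+0+0+0+0+0+0+0+0+0+1 mod 2 = 1
Codeword = 1101101001111011001010001100001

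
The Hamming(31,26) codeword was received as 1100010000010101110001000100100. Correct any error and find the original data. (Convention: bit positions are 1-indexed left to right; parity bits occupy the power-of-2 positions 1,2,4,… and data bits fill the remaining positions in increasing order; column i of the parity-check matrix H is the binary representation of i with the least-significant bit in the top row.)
Syndrome s = H · r^T (mod 2), r = 1100010000010101110001000100100:
  s[0] = (1010101010101010101010101010101)·(1100010000010101110001000100100) mod 2 = 1+0+0+0+0+0+0+0+0+0+0+0+0+0+0+0+1+0+0+0+0+0+0+0+0+0+0+0+1+0+0 mod 2 = 1
  s[1] = (0110011001100110011001100110011)·(1100010000010101110001000100100) mod 2 = 0+1+0+0+0+1+0+0+0+0+0+0+0+1+0+0+0+1+0+0+0+1+0+0+0+1+0+0+0+0+0 mod 2 = 0
  s[2] = (0001111000011110000111100001111)·(1100010000010101110001000100100) mod 2 = 0+0+0+0+0+1+0+0+0+0+0+1+0+1+0+0+0+0+0+0+0+1+0+0+0+0+0+0+1+0+0 mod 2 = 1
  s[3] = (0000000111111110000000011111111)·(1100010000010101110001000100100) mod 2 = 0+0+0+0+0+0+0+0+0+0+0+1+0+1+0+0+0+0+0+0+0+0+0+0+0+1+0+0+1+0+0 mod 2 = 0
  s[4] = (0000000000000001111111111111111)·(1100010000010101110001000100100) mod 2 = 0+0+0+0+0+0+0+0+0+0+0+0+0+0+0+1+1+1+0+0+0+1+0+0+0+1+0+0+1+0+0 mod 2 = 0
Syndrome = 10100
Column 5 of H equals this syndrome → error at bit 5 (1-indexed).
Flip bit 5: 1100010000010101110001000100100 → 1100110000010101110001000100100
Extract data bits at positions {3,5,6,7,9,10,11,12,13,14,15,17,18,19,20,21,22,23,24,25,26,27,28,29,30,31}: 01100001010110001000100100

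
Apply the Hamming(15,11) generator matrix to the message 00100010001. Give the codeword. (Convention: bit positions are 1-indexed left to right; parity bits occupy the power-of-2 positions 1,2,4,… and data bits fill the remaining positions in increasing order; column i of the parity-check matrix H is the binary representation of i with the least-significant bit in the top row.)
Codeword c = d · G (mod 2), d = 00100010001:
  c[0] = d·G[:,0] = (00100010001)·(11011010101) mod 2 = 0+0+0+0+0+0+1+0+0+0+1 mod 2 = 0
  c[1] = d·G[:,1] = (00100010001)·(10110110011) mod 2 = 0+0+1+0+0+0+1+0+0+0+1 mod 2 = 1
  c[2] = d·G[:,2] = (00100010001)·(10000000000) mod 2 = 0+0+0+0+0+0+0+0+0+0+0 mod 2 = 0
  c[3] = d·G[:,3] = (00100010001)·(01110001111) mod 2 = 0+0+1+0+0+0+0+0+0+0+1 mod 2 = 0
  c[4] = d·G[:,4] = (00100010001)·(01000000000) mod 2 = 0+0+0+0+0+0+0+0+0+0+0 mod 2 = 0
  c[5] = d·G[:,5] = (00100010001)·(00100000000) mod 2 = 0+0+1+0+0+0+0+0+0+0+0 mod 2 = 1
  c[6] = d·G[:,6] = (00100010001)·(00010000000) mod 2 = 0+0+0+0+0+0+0+0+0+0+0 mod 2 = 0
  c[7] = d·G[:,7] = (00100010001)·(00001111111) mod 2 = 0+0+0+0+0+0+1+0+0+0+1 mod 2 = 0
  c[8] = d·G[:,8] = (00100010001)·(00001000000) mod 2 = 0+0+0+0+0+0+0+0+0+0+0 mod 2 = 0
  c[9] = d·G[:,9] = (00100010001)·(00000100000) mod 2 = 0+0+0+0+0+0+0+0+0+0+0 mod 2 = 0
  c[10] = d·G[:,10] = (00100010001)·(00000010000) mod 2 = 0+0+0+0+0+0+1+0+0+0+0 mod 2 = 1
  c[11] = d·G[:,11] = (00100010001)·(00000001000) mod 2 = 0+0+0+0+0+0+0+0+0+0+0 mod 2 = 0
  c[12] = d·G[:,12] = (00100010001)·(00000000100) mod 2 = 0+0+0+0+0+0+0+0+0+0+0 mod 2 = 0
  c[13] = d·G[:,13] = (00100010001)·(00000000010) mod 2 = 0+0+0+0+0+0+0+0+0+0+0 mod 2 = 0
  c[14] = d·G[:,14] = (00100010001)·(00000000001) mod 2 = 0+0+0+0+0+0+0+0+0+0+1 mod 2 = 1
Codeword = 010001000010001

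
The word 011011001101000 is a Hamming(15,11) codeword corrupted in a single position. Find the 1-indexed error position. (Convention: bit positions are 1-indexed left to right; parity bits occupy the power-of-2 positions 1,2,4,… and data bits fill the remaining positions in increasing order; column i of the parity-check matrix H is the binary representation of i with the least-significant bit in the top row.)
Syndrome s = H · r^T (mod 2), r = 011011001101000:
  s[0] = (101010101010101)·(011011001101000) mod 2 = 0+0+1+0+1+0+0+0+1+0+0+0+0+0+0 mod 2 = 1
  s[1] = (011001100110011)·(011011001101000) mod 2 = 0+1+1+0+0+1+0+0+0+1+0+0+0+0+0 mod 2 = 0
  s[2] = (000111100001111)·(011011001101000) mod 2 = 0+0+0+0+1+1+0+0+0+0+0+1+0+0+0 mod 2 = 1
  s[3] = (000000011111111)·(011011001101000) mod 2 = 0+0+0+0+0+0+0+0+1+1+0+1+0+0+0 mod 2 = 1
Syndrome = 1011
Column i of H is the binary representation of i, so the syndrome is the binary index of the flipped bit.
Read s = 1011 with s[0] as LSB: 1·2^0 + 0·2^1 + 1·2^2 + 1·2^3 = 13.
Error is at bit position 13.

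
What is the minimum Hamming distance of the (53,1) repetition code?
d_min = 53 (the only two codewords are 0…0 and 1…1, differing in all 53 positions).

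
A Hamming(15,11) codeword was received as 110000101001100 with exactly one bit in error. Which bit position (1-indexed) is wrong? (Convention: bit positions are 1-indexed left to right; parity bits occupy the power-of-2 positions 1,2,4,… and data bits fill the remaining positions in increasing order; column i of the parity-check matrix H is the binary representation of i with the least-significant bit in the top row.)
Syndrome s = H · r^T (mod 2), r = 110000101001100:
  s[0] = (101010101010101)·(110000101001100) mod 2 = 1+0+0+0+0+0+1+0+1+0+0+0+1+0+0 mod 2 = 0
  s[1] = (011001100110011)·(110000101001100) mod 2 = 0+1+0+0+0+0+1+0+0+0+0+0+0+0+0 mod 2 = 0
  s[2] = (000111100001111)·(110000101001100) mod 2 = 0+0+0+0+0+0+1+0+0+0+0+1+1+0+0 mod 2 = 1
  s[3] = (000000011111111)·(110000101001100) mod 2 = 0+0+0+0+0+0+0+0+1+0+0+1+1+0+0 mod 2 = 1
Syndrome = 0011
Column i of H is the binary representation of i, so the syndrome is the binary index of the flipped bit.
Read s = 0011 with s[0] as LSB: 0·2^0 + 0·2^1 + 1·2^2 + 1·2^3 = 12.
Error is at bit position 12.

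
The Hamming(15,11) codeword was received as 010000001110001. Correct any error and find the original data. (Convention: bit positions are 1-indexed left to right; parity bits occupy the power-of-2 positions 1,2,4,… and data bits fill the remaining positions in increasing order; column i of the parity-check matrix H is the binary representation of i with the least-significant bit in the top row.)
Syndrome s = H · r^T (mod 2), r = 010000001110001:
  s[0] = (101010101010101)·(010000001110001) mod 2 = 0+0+0+0+0+0+0+0+1+0+1+0+0+0+1 mod 2 = 1
  s[1] = (011001100110011)·(010000001110001) mod 2 = 0+1+0+0+0+0+0+0+0+1+1+0+0+0+1 mod 2 = 0
  s[2] = (000111100001111)·(010000001110001) mod 2 = 0+0+0+0+0+0+0+0+0+0+0+0+0+0+1 mod 2 = 1
  s[3] = (000000011111111)·(010000001110001) mod 2 = 0+0+0+0+0+0+0+0+1+1+1+0+0+0+1 mod 2 = 0
Syndrome = 1010
Column 5 of H equals this syndrome → error at bit 5 (1-indexed).
Flip bit 5: 010000001110001 → 010010001110001
Extract data bits at positions {3,5,6,7,9,10,11,12,13,14,15}: 01001110001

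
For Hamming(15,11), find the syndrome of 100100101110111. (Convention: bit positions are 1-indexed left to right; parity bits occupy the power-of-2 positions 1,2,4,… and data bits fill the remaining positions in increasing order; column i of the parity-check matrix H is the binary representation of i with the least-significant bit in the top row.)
Syndrome s = H · r^T (mod 2), r = 100100101110111:
  s[0] = (101010101010101)·(100100101110111) mod 2 = 1+0+0+0+0+0+1+0+1+0+1+0+1+0+1 mod 2 = 0
  s[1] = (011001100110011)·(100100101110111) mod 2 = 0+0+0+0+0+0+1+0+0+1+1+0+0+1+1 mod 2 = 1
  s[2] = (000111100001111)·(100100101110111) mod 2 = 0+0+0+1+0+0+1+0+0+0+0+0+1+1+1 mod 2 = 1
  s[3] = (000000011111111)·(100100101110111) mod 2 = 0+0+0+0+0+0+0+0+1+1+1+0+1+1+1 mod 2 = 0
Syndrome = 0110
Non-zero syndrome: error at position 6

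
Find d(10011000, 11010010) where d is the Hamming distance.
XOR = 01001010, count of 1s = 3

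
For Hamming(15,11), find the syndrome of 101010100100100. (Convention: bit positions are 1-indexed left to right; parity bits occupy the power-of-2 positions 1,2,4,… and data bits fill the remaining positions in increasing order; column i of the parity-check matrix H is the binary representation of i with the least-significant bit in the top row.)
Syndrome s = H · r^T (mod 2), r = 101010100100100:
  s[0] = (101010101010101)·(101010100100100) mod 2 = 1+0+1+0+1+0+1+0+0+0+0+0+1+0+0 mod 2 = 1
  s[1] = (011001100110011)·(101010100100100) mod 2 = 0+0+1+0+0+0+1+0+0+1+0+0+0+0+0 mod 2 = 1
  s[2] = (000111100001111)·(101010100100100) mod 2 = 0+0+0+0+1+0+1+0+0+0+0+0+1+0+0 mod 2 = 1
  s[3] = (000000011111111)·(101010100100100) mod 2 = 0+0+0+0+0+0+0+0+0+1+0+0+1+0+0 mod 2 = 0
Syndrome = 1110
Non-zero syndrome: error at position 7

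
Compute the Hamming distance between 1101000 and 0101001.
XOR = 1000001, count of 1s = 2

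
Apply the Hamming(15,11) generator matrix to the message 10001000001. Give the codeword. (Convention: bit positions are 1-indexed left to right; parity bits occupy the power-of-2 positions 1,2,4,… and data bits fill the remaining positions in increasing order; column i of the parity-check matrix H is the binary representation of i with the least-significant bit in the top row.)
Codeword c = d · G (mod 2), d = 10001000001:
  c[0] = d·G[:,0] = (10001000001)·(11011010101) mod 2 = 1+0+0+0+1+0+0+0+0+0+1 mod 2 = 1
  c[1] = d·G[:,1] = (10001000001)·(10110110011) mod 2 = 1+0+0+0+0+0+0+0+0+0+1 mod 2 = 0
  c[2] = d·G[:,2] = (10001000001)·(10000000000) mod 2 = 1+0+0+0+0+0+0+0+0+0+0 mod 2 = 1
  c[3] = d·G[:,3] = (10001000001)·(01110001111) mod 2 = 0+0+0+0+0+0+0+0+0+0+1 mod 2 = 1
  c[4] = d·G[:,4] = (10001000001)·(01000000000) mod 2 = 0+0+0+0+0+0+0+0+0+0+0 mod 2 = 0
  c[5] = d·G[:,5] = (10001000001)·(00100000000) mod 2 = 0+0+0+0+0+0+0+0+0+0+0 mod 2 = 0
  c[6] = d·G[:,6] = (10001000001)·(00010000000) mod 2 = 0+0+0+0+0+0+0+0+0+0+0 mod 2 = 0
  c[7] = d·G[:,7] = (10001000001)·(00001111111) mod 2 = 0+0+0+0+1+0+0+0+0+0+1 mod 2 = 0
  c[8] = d·G[:,8] = (10001000001)·(00001000000) mod 2 = 0+0+0+0+1+0+0+0+0+0+0 mod 2 = 1
  c[9] = d·G[:,9] = (10001000001)·(00000100000) mod 2 = 0+0+0+0+0+0+0+0+0+0+0 mod 2 = 0
  c[10] = d·G[:,10] = (10001000001)·(00000010000) mod 2 = 0+0+0+0+0+0+0+0+0+0+0 mod 2 = 0
  c[11] = d·G[:,11] = (10001000001)·(00000001000) mod 2 = 0+0+0+0+0+0+0+0+0+0+0 mod 2 = 0
  c[12] = d·G[:,12] = (10001000001)·(00000000100) mod 2 = 0+0+0+0+0+0+0+0+0+0+0 mod 2 = 0
  c[13] = d·G[:,13] = (10001000001)·(00000000010) mod 2 = 0+0+0+0+0+0+0+0+0+0+0 mod 2 = 0
  c[14] = d·G[:,14] = (10001000001)·(00000000001) mod 2 = 0+0+0+0+0+0+0+0+0+0+1 mod 2 = 1
Codeword = 101100001000001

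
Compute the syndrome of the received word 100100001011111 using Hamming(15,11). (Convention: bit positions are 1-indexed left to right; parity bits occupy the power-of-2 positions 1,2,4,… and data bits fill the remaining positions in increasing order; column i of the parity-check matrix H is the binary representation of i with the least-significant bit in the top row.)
Syndrome s = H · r^T (mod 2), r = 100100001011111:
  s[0] = (101010101010101)·(100100001011111) mod 2 = 1+0+0+0+0+0+0+0+1+0+1+0+1+0+1 mod 2 = 1
  s[1] = (011001100110011)·(100100001011111) mod 2 = 0+0+0+0+0+0+0+0+0+0+1+0+0+1+1 mod 2 = 1
  s[2] = (000111100001111)·(100100001011111) mod 2 = 0+0+0+1+0+0+0+0+0+0+0+1+1+1+1 mod 2 = 1
  s[3] = (000000011111111)·(100100001011111) mod 2 = 0+0+0+0+0+0+0+0+1+0+1+1+1+1+1 mod 2 = 0
Syndrome = 1110
Non-zero syndrome: error at position 7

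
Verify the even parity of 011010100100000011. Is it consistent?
Sum of all bits: 0+1+1+0+1+0+1+0+0+1+0+0+0+0+0+0+1+1 = 7; 7 mod 2 = 1. Result is 1 → parity error detected.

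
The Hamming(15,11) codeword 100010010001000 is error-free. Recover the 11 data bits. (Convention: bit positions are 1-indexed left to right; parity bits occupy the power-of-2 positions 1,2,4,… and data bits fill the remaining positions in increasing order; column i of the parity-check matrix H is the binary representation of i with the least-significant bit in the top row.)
Parity bits occupy power-of-2 positions; data bits are at positions {3,5,6,7,9,10,11,12,13,14,15} (1-indexed).
Extract: c[3]=0 c[5]=1 c[6]=0 c[7]=0 c[9]=0 c[10]=0 c[11]=0 c[12]=1 c[13]=0 c[14]=0 c[15]=0
Data = 01000001000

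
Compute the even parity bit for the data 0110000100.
Sum of data bits: 0+1+1+0+0+0+0+1+0+0 = 3.
3 mod 2 = 1, so parity bit = 1.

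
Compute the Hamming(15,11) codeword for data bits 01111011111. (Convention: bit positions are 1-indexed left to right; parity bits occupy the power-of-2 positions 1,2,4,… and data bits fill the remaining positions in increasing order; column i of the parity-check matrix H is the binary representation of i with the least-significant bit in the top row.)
Codeword c = d · G (mod 2), d = 01111011111:
  c[0] = d·G[:,0] = (01111011111)·(11011010101) mod 2 = 0+1+0+1+1+0+1+0+1+0+1 mod 2 = 0
  c[1] = d·G[:,1] = (01111011111)·(10110110011) mod 2 = 0+0+1+1+0+0+1+0+0+1+1 mod 2 = 1
  c[2] = d·G[:,2] = (01111011111)·(10000000000) mod 2 = 0+0+0+0+0+0+0+0+0+0+0 mod 2 = 0
  c[3] = d·G[:,3] = (01111011111)·(01110001111) mod 2 = 0+1+1+1+0+0+0+1+1+1+1 mod 2 = 1
  c[4] = d·G[:,4] = (01111011111)·(01000000000) mod 2 = 0+1+0+0+0+0+0+0+0+0+0 mod 2 = 1
  c[5] = d·G[:,5] = (01111011111)·(00100000000) mod 2 = 0+0+1+0+0+0+0+0+0+0+0 mod 2 = 1
  c[6] = d·G[:,6] = (01111011111)·(00010000000) mod 2 = 0+0+0+1+0+0+0+0+0+0+0 mod 2 = 1
  c[7] = d·G[:,7] = (01111011111)·(00001111111) mod 2 = 0+0+0+0+1+0+1+1+1+1+1 mod 2 = 0
  c[8] = d·G[:,8] = (01111011111)·(00001000000) mod 2 = 0+0+0+0+1+0+0+0+0+0+0 mod 2 = 1
  c[9] = d·G[:,9] = (01111011111)·(00000100000) mod 2 = 0+0+0+0+0+0+0+0+0+0+0 mod 2 = 0
  c[10] = d·G[:,10] = (01111011111)·(00000010000) mod 2 = 0+0+0+0+0+0+1+0+0+0+0 mod 2 = 1
  c[11] = d·G[:,11] = (01111011111)·(00000001000) mod 2 = 0+0+0+0+0+0+0+1+0+0+0 mod 2 = 1
  c[12] = d·G[:,12] = (01111011111)·(00000000100) mod 2 = 0+0+0+0+0+0+0+0+1+0+0 mod 2 = 1
  c[13] = d·G[:,13] = (01111011111)·(00000000010) mod 2 = 0+0+0+0+0+0+0+0+0+1+0 mod 2 = 1
  c[14] = d·G[:,14] = (01111011111)·(00000000001) mod 2 = 0+0+0+0+0+0+0+0+0+0+1 mod 2 = 1
Codeword = 010111101011111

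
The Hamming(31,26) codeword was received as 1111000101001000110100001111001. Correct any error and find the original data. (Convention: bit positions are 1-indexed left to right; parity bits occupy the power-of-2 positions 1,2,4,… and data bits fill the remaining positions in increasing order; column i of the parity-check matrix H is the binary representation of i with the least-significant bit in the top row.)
Syndrome s = H · r^T (mod 2), r = 1111000101001000110100001111001:
  s[0] = (1010101010101010101010101010101)·(1111000101001000110100001111001) mod 2 = 1+0+1+0+0+0+0+0+0+0+0+0+1+0+0+0+1+0+0+0+0+0+0+0+1+0+1+0+0+0+1 mod 2 = 1
  s[1] = (0110011001100110011001100110011)·(1111000101001000110100001111001) mod 2 = 0+1+1+0+0+0+0+0+0+1+0+0+0+0+0+0+0+1+0+0+0+0+0+0+0+1+1+0+0+0+1 mod 2 = 1
  s[2] = (0001111000011110000111100001111)·(1111000101001000110100001111001) mod 2 = 0+0+0+1+0+0+0+0+0+0+0+0+1+0+0+0+0+0+0+1+0+0+0+0+0+0+0+1+0+0+1 mod 2 = 1
  s[3] = (0000000111111110000000011111111)·(1111000101001000110100001111001) mod 2 = 0+0+0+0+0+0+0+1+0+1+0+0+1+0+0+0+0+0+0+0+0+0+0+0+1+1+1+1+0+0+1 mod 2 = 0
  s[4] = (0000000000000001111111111111111)·(1111000101001000110100001111001) mod 2 = 0+0+0+0+0+0+0+0+0+0+0+0+0+0+0+0+1+1+0+1+0+0+0+0+1+1+1+1+0+0+1 mod 2 = 0
Syndrome = 11100
Column 7 of H equals this syndrome → error at bit 7 (1-indexed).
Flip bit 7: 1111000101001000110100001111001 → 1111001101001000110100001111001
Extract data bits at positions {3,5,6,7,9,10,11,12,13,14,15,17,18,19,20,21,22,23,24,25,26,27,28,29,30,31}: 10010100100110100001111001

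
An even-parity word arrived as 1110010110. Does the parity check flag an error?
Sum of received bits: 1+1+1+0+0+1+0+1+1+0 = 6; 6 mod 2 = 0. Result is 0 → no error detected.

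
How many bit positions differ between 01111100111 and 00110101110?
XOR = 01001001001, count of 1s = 4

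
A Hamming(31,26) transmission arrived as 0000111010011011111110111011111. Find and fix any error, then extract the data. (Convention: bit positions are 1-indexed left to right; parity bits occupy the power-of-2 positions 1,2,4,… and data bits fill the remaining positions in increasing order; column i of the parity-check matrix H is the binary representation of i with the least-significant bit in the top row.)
Syndrome s = H · r^T (mod 2), r = 0000111010011011111110111011111:
  s[0] = (1010101010101010101010101010101)·(0000111010011011111110111011111) mod 2 = 0+0+0+0+1+0+1+0+1+0+0+0+1+0+1+0+1+0+1+0+1+0+1+0+1+0+1+0+1+0+1 mod 2 = 1
  s[1] = (0110011001100110011001100110011)·(0000111010011011111110111011111) mod 2 = 0+0+0+0+0+1+1+0+0+0+0+0+0+0+1+0+0+1+1+0+0+0+1+0+0+0+1+0+0+1+1 mod 2 = 1
  s[2] = (0001111000011110000111100001111)·(0000111010011011111110111011111) mod 2 = 0+0+0+0+1+1+1+0+0+0+0+1+1+0+1+0+0+0+0+1+1+0+1+0+0+0+0+1+1+1+1 mod 2 = 1
  s[3] = (0000000111111110000000011111111)·(0000111010011011111110111011111) mod 2 = 0+0+0+0+0+0+0+0+1+0+0+1+1+0+1+0+0+0+0+0+0+0+0+1+1+0+1+1+1+1+1 mod 2 = 1
  s[4] = (0000000000000001111111111111111)·(0000111010011011111110111011111) mod 2 = 0+0+0+0+0+0+0+0+0+0+0+0+0+0+0+1+1+1+1+1+1+0+1+1+1+0+1+1+1+1+1 mod 2 = 0
Syndrome = 11110
Column 15 of H equals this syndrome → error at bit 15 (1-indexed).
Flip bit 15: 0000111010011011111110111011111 → 0000111010011001111110111011111
Extract data bits at positions {3,5,6,7,9,10,11,12,13,14,15,17,18,19,20,21,22,23,24,25,26,27,28,29,30,31}: 01111001100111110111011111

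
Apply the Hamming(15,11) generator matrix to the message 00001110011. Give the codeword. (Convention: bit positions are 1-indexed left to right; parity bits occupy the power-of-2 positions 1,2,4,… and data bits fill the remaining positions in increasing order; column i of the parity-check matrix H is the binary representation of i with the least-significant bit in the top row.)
Codeword c = d · G (mod 2), d = 00001110011:
  c[0] = d·G[:,0] = (00001110011)·(11011010101) mod 2 = 0+0+0+0+1+0+1+0+0+0+1 mod 2 = 1
  c[1] = d·G[:,1] = (00001110011)·(10110110011) mod 2 = 0+0+0+0+0+1+1+0+0+1+1 mod 2 = 0
  c[2] = d·G[:,2] = (00001110011)·(10000000000) mod 2 = 0+0+0+0+0+0+0+0+0+0+0 mod 2 = 0
  c[3] = d·G[:,3] = (00001110011)·(01110001111) mod 2 = 0+0+0+0+0+0+0+0+0+1+1 mod 2 = 0
  c[4] = d·G[:,4] = (00001110011)·(01000000000) mod 2 = 0+0+0+0+0+0+0+0+0+0+0 mod 2 = 0
  c[5] = d·G[:,5] = (00001110011)·(00100000000) mod 2 = 0+0+0+0+0+0+0+0+0+0+0 mod 2 = 0
  c[6] = d·G[:,6] = (00001110011)·(00010000000) mod 2 = 0+0+0+0+0+0+0+0+0+0+0 mod 2 = 0
  c[7] = d·G[:,7] = (00001110011)·(00001111111) mod 2 = 0+0+0+0+1+1+1+0+0+1+1 mod 2 = 1
  c[8] = d·G[:,8] = (00001110011)·(00001000000) mod 2 = 0+0+0+0+1+0+0+0+0+0+0 mod 2 = 1
  c[9] = d·G[:,9] = (00001110011)·(00000100000) mod 2 = 0+0+0+0+0+1+0+0+0+0+0 mod 2 = 1
  c[10] = d·G[:,10] = (00001110011)·(00000010000) mod 2 = 0+0+0+0+0+0+1+0+0+0+0 mod 2 = 1
  c[11] = d·G[:,11] = (00001110011)·(00000001000) mod 2 = 0+0+0+0+0+0+0+0+0+0+0 mod 2 = 0
  c[12] = d·G[:,12] = (00001110011)·(00000000100) mod 2 = 0+0+0+0+0+0+0+0+0+0+0 mod 2 = 0
  c[13] = d·G[:,13] = (00001110011)·(00000000010) mod 2 = 0+0+0+0+0+0+0+0+0+1+0 mod 2 = 1
  c[14] = d·G[:,14] = (00001110011)·(00000000001) mod 2 = 0+0+0+0+0+0+0+0+0+0+1 mod 2 = 1
Codeword = 100000011110011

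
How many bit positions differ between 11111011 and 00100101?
XOR = 11011110, count of 1s = 6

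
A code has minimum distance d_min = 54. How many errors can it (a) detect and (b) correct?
(a) Detection requires d_min ≥ e+1, so e ≤ d_min − 1 = 53.
(b) Correction requires d_min ≥ 2t+1, so t ≤ ⌊(d_min − 1)/2⌋ = ⌊53/2⌋ = 26.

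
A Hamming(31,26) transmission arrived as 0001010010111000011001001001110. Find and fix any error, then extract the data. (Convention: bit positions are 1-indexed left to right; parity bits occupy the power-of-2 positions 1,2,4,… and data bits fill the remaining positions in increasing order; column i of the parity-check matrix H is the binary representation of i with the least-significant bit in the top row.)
Syndrome s = H · r^T (mod 2), r = 0001010010111000011001001001110:
  s[0] = (1010101010101010101010101010101)·(0001010010111000011001001001110) mod 2 = 0+0+0+0+0+0+0+0+1+0+1+0+1+0+0+0+0+0+1+0+0+0+0+0+1+0+0+0+1+0+0 mod 2 = 0
  s[1] = (0110011001100110011001100110011)·(0001010010111000011001001001110) mod 2 = 0+0+0+0+0+1+0+0+0+0+1+0+0+0+0+0+0+1+1+0+0+1+0+0+0+0+0+0+0+1+0 mod 2 = 0
  s[2] = (0001111000011110000111100001111)·(0001010010111000011001001001110) mod 2 = 0+0+0+1+0+1+0+0+0+0+0+1+1+0+0+0+0+0+0+0+0+1+0+0+0+0+0+1+1+1+0 mod 2 = 0
  s[3] = (0000000111111110000000011111111)·(0001010010111000011001001001110) mod 2 = 0+0+0+0+0+0+0+0+1+0+1+1+1+0+0+0+0+0+0+0+0+0+0+0+1+0+0+1+1+1+0 mod 2 = 0
  s[4] = (0000000000000001111111111111111)·(0001010010111000011001001001110) mod 2 = 0+0+0+0+0+0+0+0+0+0+0+0+0+0+0+0+0+1+1+0+0+1+0+0+1+0+0+1+1+1+0 mod 2 = 1
Syndrome = 00001
Column 16 of H equals this syndrome → error at bit 16 (1-indexed).
Flip bit 16: 0001010010111000011001001001110 → 0001010010111001011001001001110
Extract data bits at positions {3,5,6,7,9,10,11,12,13,14,15,17,18,19,20,21,22,23,24,25,26,27,28,29,30,31}: 00101011100011001001001110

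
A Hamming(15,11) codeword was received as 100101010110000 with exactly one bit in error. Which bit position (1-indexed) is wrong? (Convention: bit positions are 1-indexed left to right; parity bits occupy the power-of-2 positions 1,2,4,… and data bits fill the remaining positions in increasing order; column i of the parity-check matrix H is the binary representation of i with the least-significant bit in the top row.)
Syndrome s = H · r^T (mod 2), r = 100101010110000:
  s[0] = (101010101010101)·(100101010110000) mod 2 = 1+0+0+0+0+0+0+0+0+0+1+0+0+0+0 mod 2 = 0
  s[1] = (011001100110011)·(100101010110000) mod 2 = 0+0+0+0+0+1+0+0+0+1+1+0+0+0+0 mod 2 = 1
  s[2] = (000111100001111)·(100101010110000) mod 2 = 0+0+0+1+0+1+0+0+0+0+0+0+0+0+0 mod 2 = 0
  s[3] = (000000011111111)·(100101010110000) mod 2 = 0+0+0+0+0+0+0+1+0+1+1+0+0+0+0 mod 2 = 1
Syndrome = 0101
Column i of H is the binary representation of i, so the syndrome is the binary index of the flipped bit.
Read s = 0101 with s[0] as LSB: 0·2^0 + 1·2^1 + 0·2^2 + 1·2^3 = 10.
Error is at bit position 10.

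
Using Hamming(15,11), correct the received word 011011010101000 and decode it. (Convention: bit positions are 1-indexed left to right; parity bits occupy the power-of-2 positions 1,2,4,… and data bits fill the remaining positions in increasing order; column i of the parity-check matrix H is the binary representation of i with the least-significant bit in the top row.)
Syndrome s = H · r^T (mod 2), r = 011011010101000:
  s[0] = (101010101010101)·(011011010101000) mod 2 = 0+0+1+0+1+0+0+0+0+0+0+0+0+0+0 mod 2 = 0
  s[1] = (011001100110011)·(011011010101000) mod 2 = 0+1+1+0+0+1+0+0+0+1+0+0+0+0+0 mod 2 = 0
  s[2] = (000111100001111)·(011011010101000) mod 2 = 0+0+0+0+1+1+0+0+0+0+0+1+0+0+0 mod 2 = 1
  s[3] = (000000011111111)·(011011010101000) mod 2 = 0+0+0+0+0+0+0+1+0+1+0+1+0+0+0 mod 2 = 1
Syndrome = 0011
Column 12 of H equals this syndrome → error at bit 12 (1-indexed).
Flip bit 12: 011011010101000 → 011011010100000
Extract data bits at positions {3,5,6,7,9,10,11,12,13,14,15}: 11100100000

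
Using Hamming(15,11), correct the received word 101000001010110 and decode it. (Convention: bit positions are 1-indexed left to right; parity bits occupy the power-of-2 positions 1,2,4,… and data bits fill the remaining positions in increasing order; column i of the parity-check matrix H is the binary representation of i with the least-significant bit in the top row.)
Syndrome s = H · r^T (mod 2), r = 101000001010110:
  s[0] = (101010101010101)·(101000001010110) mod 2 = 1+0+1+0+0+0+0+0+1+0+1+0+1+0+0 mod 2 = 1
  s[1] = (011001100110011)·(101000001010110) mod 2 = 0+0+1+0+0+0+0+0+0+0+1+0+0+1+0 mod 2 = 1
  s[2] = (000111100001111)·(101000001010110) mod 2 = 0+0+0+0+0+0+0+0+0+0+0+0+1+1+0 mod 2 = 0
  s[3] = (000000011111111)·(101000001010110) mod 2 = 0+0+0+0+0+0+0+0+1+0+1+0+1+1+0 mod 2 = 0
Syndrome = 1100
Column 3 of H equals this syndrome → error at bit 3 (1-indexed).
Flip bit 3: 101000001010110 → 100000001010110
Extract data bits at positions {3,5,6,7,9,10,11,12,13,14,15}: 00001010110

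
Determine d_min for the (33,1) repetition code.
d_min = 33 (the only two codewords are 0…0 and 1…1, differing in all 33 positions).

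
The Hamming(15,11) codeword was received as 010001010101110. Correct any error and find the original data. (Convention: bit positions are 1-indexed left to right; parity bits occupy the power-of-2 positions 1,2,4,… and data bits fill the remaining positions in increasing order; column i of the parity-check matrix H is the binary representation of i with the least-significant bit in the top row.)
Syndrome s = H · r^T (mod 2), r = 010001010101110:
  s[0] = (101010101010101)·(010001010101110) mod 2 = 0+0+0+0+0+0+0+0+0+0+0+0+1+0+0 mod 2 = 1
  s[1] = (011001100110011)·(010001010101110) mod 2 = 0+1+0+0+0+1+0+0+0+1+0+0+0+1+0 mod 2 = 0
  s[2] = (000111100001111)·(010001010101110) mod 2 = 0+0+0+0+0+1+0+0+0+0+0+1+1+1+0 mod 2 = 0
  s[3] = (000000011111111)·(010001010101110) mod 2 = 0+0+0+0+0+0+0+1+0+1+0+1+1+1+0 mod 2 = 1
Syndrome = 1001
Column 9 of H equals this syndrome → error at bit 9 (1-indexed).
Flip bit 9: 010001010101110 → 010001011101110
Extract data bits at positions {3,5,6,7,9,10,11,12,13,14,15}: 00101101110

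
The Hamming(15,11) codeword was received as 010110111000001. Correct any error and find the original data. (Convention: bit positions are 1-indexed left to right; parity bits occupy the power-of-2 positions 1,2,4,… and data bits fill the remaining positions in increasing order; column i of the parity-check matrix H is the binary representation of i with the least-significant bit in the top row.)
Syndrome s = H · r^T (mod 2), r = 010110111000001:
  s[0] = (101010101010101)·(010110111000001) mod 2 = 0+0+0+0+1+0+1+0+1+0+0+0+0+0+1 mod 2 = 0
  s[1] = (011001100110011)·(010110111000001) mod 2 = 0+1+0+0+0+0+1+0+0+0+0+0+0+0+1 mod 2 = 1
  s[2] = (000111100001111)·(010110111000001) mod 2 = 0+0+0+1+1+0+1+0+0+0+0+0+0+0+1 mod 2 = 0
  s[3] = (000000011111111)·(010110111000001) mod 2 = 0+0+0+0+0+0+0+1+1+0+0+0+0+0+1 mod 2 = 1
Syndrome = 0101
Column 10 of H equals this syndrome → error at bit 10 (1-indexed).
Flip bit 10: 010110111000001 → 010110111100001
Extract data bits at positions {3,5,6,7,9,10,11,12,13,14,15}: 01011100001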